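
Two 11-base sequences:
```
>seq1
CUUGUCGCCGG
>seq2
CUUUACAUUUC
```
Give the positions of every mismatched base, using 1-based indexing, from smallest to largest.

Scanning 1-based: 4: G/U; 5: U/A; 7: G/A; 8: C/U; 9: C/U; 10: G/U; 11: G/C.

4, 5, 7, 8, 9, 10, 11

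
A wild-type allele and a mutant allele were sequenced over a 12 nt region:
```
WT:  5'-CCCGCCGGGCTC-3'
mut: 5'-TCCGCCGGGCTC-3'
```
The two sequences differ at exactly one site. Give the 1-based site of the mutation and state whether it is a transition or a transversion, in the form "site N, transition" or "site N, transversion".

site 1, transition

Site 1 changes C→T. C is a pyrimidine and T is a pyrimidine, so this is a transition.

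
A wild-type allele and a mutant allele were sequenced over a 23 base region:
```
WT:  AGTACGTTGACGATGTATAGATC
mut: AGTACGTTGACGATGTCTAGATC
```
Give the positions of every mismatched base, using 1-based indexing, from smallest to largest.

17

Scanning 1-based: 17: A/C.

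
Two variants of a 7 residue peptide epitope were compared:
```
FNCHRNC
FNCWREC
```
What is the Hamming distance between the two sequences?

2

The sequences differ at residues 4, 6 (1-based) — 2 in total.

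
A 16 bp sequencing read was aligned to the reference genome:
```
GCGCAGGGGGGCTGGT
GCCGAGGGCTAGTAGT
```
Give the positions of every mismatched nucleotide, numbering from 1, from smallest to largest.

3, 4, 9, 10, 11, 12, 14

Scanning 1-based: 3: G/C; 4: C/G; 9: G/C; 10: G/T; 11: G/A; 12: C/G; 14: G/A.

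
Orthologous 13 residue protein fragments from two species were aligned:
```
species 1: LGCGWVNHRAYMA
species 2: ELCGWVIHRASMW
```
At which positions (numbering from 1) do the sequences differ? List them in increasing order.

1, 2, 7, 11, 13

Scanning 1-based: 1: L/E; 2: G/L; 7: N/I; 11: Y/S; 13: A/W.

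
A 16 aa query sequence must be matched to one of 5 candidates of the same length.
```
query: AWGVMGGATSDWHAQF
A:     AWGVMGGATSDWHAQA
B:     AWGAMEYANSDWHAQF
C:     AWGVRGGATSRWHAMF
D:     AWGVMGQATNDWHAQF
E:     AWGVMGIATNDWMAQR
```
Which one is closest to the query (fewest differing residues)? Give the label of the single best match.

A differs at 1 residue; B differs at 4 residues; C differs at 3 residues; D differs at 2 residues; E differs at 4 residues. The closest is A.

A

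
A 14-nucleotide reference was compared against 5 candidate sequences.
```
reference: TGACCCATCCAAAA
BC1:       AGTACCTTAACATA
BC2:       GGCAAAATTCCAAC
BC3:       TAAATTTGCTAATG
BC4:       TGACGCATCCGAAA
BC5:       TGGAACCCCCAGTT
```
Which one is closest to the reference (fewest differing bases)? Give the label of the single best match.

BC1 differs at 8 bases; BC2 differs at 8 bases; BC3 differs at 9 bases; BC4 differs at 2 bases; BC5 differs at 8 bases. The closest is BC4.

BC4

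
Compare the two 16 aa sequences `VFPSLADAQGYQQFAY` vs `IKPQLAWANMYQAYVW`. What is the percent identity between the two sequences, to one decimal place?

Mismatches at positions 1, 2, 4, 7, 9, 10, 13, 14, 15, 16 (1-based): 10 of 16.
Identical positions: 6/16 = 37.5% → 37.5%.

37.5%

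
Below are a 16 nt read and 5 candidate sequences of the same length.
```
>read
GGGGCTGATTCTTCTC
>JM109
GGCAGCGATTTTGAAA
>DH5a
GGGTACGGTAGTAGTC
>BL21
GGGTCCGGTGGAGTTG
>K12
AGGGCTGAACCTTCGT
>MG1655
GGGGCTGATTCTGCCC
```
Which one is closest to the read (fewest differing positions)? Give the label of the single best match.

Hamming distances to read — JM109: 9; DH5a: 8; BL21: 9; K12: 5; MG1655: 2.
Smallest is MG1655 with 2 mismatches.

MG1655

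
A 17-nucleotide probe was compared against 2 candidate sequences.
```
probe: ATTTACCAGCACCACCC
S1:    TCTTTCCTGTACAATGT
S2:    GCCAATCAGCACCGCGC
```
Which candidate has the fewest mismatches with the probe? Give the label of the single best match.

S2

Hamming distances to probe — S1: 9; S2: 7.
Smallest is S2 with 7 mismatches.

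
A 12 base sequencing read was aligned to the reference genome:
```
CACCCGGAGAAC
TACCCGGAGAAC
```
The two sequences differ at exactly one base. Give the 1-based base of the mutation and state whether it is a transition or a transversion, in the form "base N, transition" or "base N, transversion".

Base 1 changes C→T. C is a pyrimidine and T is a pyrimidine, so this is a transition.

base 1, transition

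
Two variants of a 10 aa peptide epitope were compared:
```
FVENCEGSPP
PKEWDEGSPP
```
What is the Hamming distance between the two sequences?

The sequences differ at residues 1, 2, 4, 5 (1-based) — 4 in total.

4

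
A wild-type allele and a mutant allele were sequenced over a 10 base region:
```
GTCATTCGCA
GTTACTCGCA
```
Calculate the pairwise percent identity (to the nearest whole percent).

80%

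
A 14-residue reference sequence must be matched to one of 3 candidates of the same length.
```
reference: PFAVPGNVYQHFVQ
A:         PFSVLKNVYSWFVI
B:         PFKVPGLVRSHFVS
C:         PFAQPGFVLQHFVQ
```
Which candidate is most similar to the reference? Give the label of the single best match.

C

A differs at 6 positions; B differs at 5 positions; C differs at 3 positions. The closest is C.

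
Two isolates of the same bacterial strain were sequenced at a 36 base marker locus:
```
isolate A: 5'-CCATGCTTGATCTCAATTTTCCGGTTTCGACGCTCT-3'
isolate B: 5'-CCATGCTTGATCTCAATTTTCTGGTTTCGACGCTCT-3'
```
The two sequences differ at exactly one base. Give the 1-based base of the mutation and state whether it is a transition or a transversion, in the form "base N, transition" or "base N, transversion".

base 22, transition

The sequences differ only at base 22: C→T (pyrimidine→pyrimidine), a transition.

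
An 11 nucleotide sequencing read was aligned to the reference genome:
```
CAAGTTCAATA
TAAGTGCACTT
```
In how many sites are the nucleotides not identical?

The sequences differ at sites 1, 6, 9, 11 (1-based) — 4 in total.

4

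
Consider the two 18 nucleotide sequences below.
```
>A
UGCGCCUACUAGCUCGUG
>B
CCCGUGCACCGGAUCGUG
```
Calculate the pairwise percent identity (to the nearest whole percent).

56%

Mismatches at positions 1, 2, 5, 6, 7, 10, 11, 13 (1-based): 8 of 18.
Identical positions: 10/18 = 55.56% → 56%.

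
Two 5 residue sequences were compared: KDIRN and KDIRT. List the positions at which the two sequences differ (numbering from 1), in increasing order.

Differences at position 5 (N→T).

5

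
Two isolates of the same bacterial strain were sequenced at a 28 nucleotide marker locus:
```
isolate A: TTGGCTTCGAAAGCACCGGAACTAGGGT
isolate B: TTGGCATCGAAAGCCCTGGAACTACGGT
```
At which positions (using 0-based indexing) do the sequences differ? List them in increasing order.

5, 14, 16, 24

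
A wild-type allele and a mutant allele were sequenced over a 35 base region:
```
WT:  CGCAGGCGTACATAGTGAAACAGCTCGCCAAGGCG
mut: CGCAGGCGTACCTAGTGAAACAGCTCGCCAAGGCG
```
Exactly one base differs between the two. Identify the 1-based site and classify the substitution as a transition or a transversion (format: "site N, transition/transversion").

Site 12 changes A→C. A is a purine and C is a pyrimidine, so this is a transversion.

site 12, transversion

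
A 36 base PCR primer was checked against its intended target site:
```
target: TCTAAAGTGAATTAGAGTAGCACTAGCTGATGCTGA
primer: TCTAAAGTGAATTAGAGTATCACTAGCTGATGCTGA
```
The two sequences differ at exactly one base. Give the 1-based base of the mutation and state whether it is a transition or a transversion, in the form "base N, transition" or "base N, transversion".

base 20, transversion

The sequences differ only at base 20: G→T (purine→pyrimidine), a transversion.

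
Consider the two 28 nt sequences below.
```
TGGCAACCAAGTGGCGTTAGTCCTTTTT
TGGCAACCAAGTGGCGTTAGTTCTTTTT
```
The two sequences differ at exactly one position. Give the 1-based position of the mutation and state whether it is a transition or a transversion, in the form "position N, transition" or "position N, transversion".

position 22, transition

Position 22 changes C→T. C is a pyrimidine and T is a pyrimidine, so this is a transition.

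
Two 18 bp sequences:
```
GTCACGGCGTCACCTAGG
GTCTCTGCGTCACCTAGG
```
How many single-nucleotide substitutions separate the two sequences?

The sequences differ at sites 4, 6 (1-based) — 2 in total.

2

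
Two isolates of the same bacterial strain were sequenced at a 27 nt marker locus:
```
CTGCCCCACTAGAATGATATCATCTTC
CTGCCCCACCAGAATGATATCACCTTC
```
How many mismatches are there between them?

2

Mismatches (1-based): position 10: T→C; position 23: T→C.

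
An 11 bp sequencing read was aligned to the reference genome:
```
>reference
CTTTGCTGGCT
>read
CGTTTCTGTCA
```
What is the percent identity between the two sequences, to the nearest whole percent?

64%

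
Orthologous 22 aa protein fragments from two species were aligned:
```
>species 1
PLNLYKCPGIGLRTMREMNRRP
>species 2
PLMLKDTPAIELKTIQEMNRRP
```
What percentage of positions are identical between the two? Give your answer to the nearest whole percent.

Mismatches at positions 3, 5, 6, 7, 9, 11, 13, 15, 16 (1-based): 9 of 22.
Identical positions: 13/22 = 59.09% → 59%.

59%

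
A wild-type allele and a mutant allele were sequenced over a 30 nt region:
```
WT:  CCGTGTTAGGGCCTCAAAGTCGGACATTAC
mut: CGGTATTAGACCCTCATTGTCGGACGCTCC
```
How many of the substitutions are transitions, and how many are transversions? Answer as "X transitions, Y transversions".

Mismatches (1-based):
site 2: C→G (pyrimidine→purine, transversion)
site 5: G→A (purine→purine, transition)
site 10: G→A (purine→purine, transition)
site 11: G→C (purine→pyrimidine, transversion)
site 17: A→T (purine→pyrimidine, transversion)
site 18: A→T (purine→pyrimidine, transversion)
site 26: A→G (purine→purine, transition)
site 27: T→C (pyrimidine→pyrimidine, transition)
site 29: A→C (purine→pyrimidine, transversion)

4 transitions, 5 transversions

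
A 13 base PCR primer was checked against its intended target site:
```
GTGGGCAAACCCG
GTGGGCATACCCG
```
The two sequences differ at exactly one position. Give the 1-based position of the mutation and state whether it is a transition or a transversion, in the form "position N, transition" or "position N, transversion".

Position 8 changes A→T. A is a purine and T is a pyrimidine, so this is a transversion.

position 8, transversion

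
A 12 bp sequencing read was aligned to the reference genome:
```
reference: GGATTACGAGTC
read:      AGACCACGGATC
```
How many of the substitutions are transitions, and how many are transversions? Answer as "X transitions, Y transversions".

Mismatches (1-based):
site 1: G→A (purine→purine, transition)
site 4: T→C (pyrimidine→pyrimidine, transition)
site 5: T→C (pyrimidine→pyrimidine, transition)
site 9: A→G (purine→purine, transition)
site 10: G→A (purine→purine, transition)

5 transitions, 0 transversions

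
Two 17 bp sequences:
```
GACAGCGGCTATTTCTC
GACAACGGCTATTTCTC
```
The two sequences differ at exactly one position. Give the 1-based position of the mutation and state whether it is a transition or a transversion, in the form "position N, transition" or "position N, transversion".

Position 5 changes G→A. G is a purine and A is a purine, so this is a transition.

position 5, transition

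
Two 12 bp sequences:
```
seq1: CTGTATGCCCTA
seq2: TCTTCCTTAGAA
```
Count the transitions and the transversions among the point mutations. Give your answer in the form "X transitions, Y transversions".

Mismatches (1-based):
site 1: C→T (pyrimidine→pyrimidine, transition)
site 2: T→C (pyrimidine→pyrimidine, transition)
site 3: G→T (purine→pyrimidine, transversion)
site 5: A→C (purine→pyrimidine, transversion)
site 6: T→C (pyrimidine→pyrimidine, transition)
site 7: G→T (purine→pyrimidine, transversion)
site 8: C→T (pyrimidine→pyrimidine, transition)
site 9: C→A (pyrimidine→purine, transversion)
site 10: C→G (pyrimidine→purine, transversion)
site 11: T→A (pyrimidine→purine, transversion)

4 transitions, 6 transversions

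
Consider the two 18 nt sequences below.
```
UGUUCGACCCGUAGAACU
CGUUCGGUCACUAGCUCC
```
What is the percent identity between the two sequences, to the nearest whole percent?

8 positions differ (1, 7, 8, 10, 11, 15, 16, 18), so 10 of 18 match: 10/18 = 55.56%.

56%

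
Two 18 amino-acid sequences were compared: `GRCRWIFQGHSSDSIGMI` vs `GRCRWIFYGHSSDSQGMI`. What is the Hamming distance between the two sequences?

Mismatches (1-based): position 8: Q→Y; position 15: I→Q.

2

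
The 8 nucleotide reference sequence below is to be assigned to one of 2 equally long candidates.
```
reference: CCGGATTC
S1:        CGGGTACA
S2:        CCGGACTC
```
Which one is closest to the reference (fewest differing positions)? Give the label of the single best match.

S2

Hamming distances to reference — S1: 5; S2: 1.
Smallest is S2 with 1 mismatch.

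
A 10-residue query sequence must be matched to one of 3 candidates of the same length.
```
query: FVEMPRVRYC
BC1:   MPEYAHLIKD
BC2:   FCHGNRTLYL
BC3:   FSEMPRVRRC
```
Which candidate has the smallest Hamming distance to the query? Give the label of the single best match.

BC3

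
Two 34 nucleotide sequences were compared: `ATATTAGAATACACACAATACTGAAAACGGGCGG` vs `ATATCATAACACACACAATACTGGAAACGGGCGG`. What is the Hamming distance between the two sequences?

Comparing position by position, 4 positions differ: 5 (T/C), 7 (G/T), 10 (T/C), 24 (A/G).

4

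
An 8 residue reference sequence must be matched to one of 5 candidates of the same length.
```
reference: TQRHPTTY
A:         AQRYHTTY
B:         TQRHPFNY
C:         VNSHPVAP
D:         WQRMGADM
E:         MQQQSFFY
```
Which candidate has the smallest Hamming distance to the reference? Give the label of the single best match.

B

Hamming distances to reference — A: 3; B: 2; C: 6; D: 6; E: 6.
Smallest is B with 2 mismatches.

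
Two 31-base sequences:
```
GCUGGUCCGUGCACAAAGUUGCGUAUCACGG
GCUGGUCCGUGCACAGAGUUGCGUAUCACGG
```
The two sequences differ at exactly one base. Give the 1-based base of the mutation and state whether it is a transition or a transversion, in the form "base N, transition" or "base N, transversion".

base 16, transition

The sequences differ only at base 16: A→G (purine→purine), a transition.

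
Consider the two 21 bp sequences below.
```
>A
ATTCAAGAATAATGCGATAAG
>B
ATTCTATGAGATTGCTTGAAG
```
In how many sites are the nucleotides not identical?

Comparing position by position, 8 sites differ: 5 (A/T), 7 (G/T), 8 (A/G), 10 (T/G), 12 (A/T), 16 (G/T), 17 (A/T), 18 (T/G).

8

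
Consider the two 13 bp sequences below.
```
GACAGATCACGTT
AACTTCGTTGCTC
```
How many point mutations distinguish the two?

The sequences differ at sites 1, 4, 5, 6, 7, 8, 9, 10, 11, 13 (1-based) — 10 in total.

10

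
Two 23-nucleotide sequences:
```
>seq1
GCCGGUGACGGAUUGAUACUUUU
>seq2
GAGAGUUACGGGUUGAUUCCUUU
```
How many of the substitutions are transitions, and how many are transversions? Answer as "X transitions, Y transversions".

3 transitions, 4 transversions

Transitions (purine↔purine or pyrimidine↔pyrimidine): 4 G→A, 12 A→G, 20 U→C.
Transversions (purine↔pyrimidine): 2 C→A, 3 C→G, 7 G→U, 18 A→U.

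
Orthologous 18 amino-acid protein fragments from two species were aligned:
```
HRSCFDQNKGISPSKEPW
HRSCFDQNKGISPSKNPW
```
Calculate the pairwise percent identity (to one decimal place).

94.4%

Mismatch at position 16 (1-based): 1 of 18.
Identical positions: 17/18 = 94.44% → 94.4%.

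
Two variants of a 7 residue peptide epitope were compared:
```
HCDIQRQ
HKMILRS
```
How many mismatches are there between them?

4

The sequences differ at positions 2, 3, 5, 7 (1-based) — 4 in total.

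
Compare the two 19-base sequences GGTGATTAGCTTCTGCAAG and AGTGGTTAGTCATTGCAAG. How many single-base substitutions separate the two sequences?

6

Comparing position by position, 6 positions differ: 1 (G/A), 5 (A/G), 10 (C/T), 11 (T/C), 12 (T/A), 13 (C/T).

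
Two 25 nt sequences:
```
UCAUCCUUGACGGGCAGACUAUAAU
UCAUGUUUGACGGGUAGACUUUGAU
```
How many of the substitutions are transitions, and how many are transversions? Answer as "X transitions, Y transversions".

3 transitions, 2 transversions

Transitions (purine↔purine or pyrimidine↔pyrimidine): 6 C→U, 15 C→U, 23 A→G.
Transversions (purine↔pyrimidine): 5 C→G, 21 A→U.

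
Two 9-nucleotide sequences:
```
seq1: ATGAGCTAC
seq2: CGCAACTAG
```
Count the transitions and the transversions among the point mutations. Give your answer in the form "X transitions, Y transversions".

1 transition, 4 transversions

Mismatches (1-based):
site 1: A→C (purine→pyrimidine, transversion)
site 2: T→G (pyrimidine→purine, transversion)
site 3: G→C (purine→pyrimidine, transversion)
site 5: G→A (purine→purine, transition)
site 9: C→G (pyrimidine→purine, transversion)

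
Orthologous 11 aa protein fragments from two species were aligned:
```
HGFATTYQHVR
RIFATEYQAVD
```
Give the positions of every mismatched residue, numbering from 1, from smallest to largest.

Scanning 1-based: 1: H/R; 2: G/I; 6: T/E; 9: H/A; 11: R/D.

1, 2, 6, 9, 11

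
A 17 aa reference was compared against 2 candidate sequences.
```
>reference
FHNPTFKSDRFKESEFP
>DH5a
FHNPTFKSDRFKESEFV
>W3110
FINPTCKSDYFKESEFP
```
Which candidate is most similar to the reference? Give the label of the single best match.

DH5a differs at 1 residue; W3110 differs at 3 residues. The closest is DH5a.

DH5a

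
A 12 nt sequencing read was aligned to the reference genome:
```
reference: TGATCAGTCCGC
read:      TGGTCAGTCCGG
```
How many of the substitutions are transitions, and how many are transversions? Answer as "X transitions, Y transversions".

1 transition, 1 transversion

Transitions (purine↔purine or pyrimidine↔pyrimidine): 3 A→G.
Transversions (purine↔pyrimidine): 12 C→G.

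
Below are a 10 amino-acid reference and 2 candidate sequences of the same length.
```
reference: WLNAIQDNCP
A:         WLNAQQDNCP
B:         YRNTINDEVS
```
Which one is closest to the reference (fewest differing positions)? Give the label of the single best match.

Hamming distances to reference — A: 1; B: 7.
Smallest is A with 1 mismatch.

A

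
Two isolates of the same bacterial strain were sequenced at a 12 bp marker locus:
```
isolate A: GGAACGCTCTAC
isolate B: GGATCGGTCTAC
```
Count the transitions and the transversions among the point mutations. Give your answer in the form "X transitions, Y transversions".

Transitions (purine↔purine or pyrimidine↔pyrimidine): none.
Transversions (purine↔pyrimidine): 4 A→T, 7 C→G.

0 transitions, 2 transversions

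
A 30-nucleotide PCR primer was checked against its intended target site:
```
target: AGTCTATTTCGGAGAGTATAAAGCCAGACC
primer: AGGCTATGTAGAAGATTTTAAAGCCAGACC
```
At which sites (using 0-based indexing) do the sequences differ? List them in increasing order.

Differences at site 2 (T→G), site 7 (T→G), site 9 (C→A), site 11 (G→A), site 15 (G→T), site 17 (A→T).

2, 7, 9, 11, 15, 17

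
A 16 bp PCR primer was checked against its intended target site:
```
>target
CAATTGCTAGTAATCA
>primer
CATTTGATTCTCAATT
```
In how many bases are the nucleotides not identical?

Comparing position by position, 8 bases differ: 3 (A/T), 7 (C/A), 9 (A/T), 10 (G/C), 12 (A/C), 14 (T/A), 15 (C/T), 16 (A/T).

8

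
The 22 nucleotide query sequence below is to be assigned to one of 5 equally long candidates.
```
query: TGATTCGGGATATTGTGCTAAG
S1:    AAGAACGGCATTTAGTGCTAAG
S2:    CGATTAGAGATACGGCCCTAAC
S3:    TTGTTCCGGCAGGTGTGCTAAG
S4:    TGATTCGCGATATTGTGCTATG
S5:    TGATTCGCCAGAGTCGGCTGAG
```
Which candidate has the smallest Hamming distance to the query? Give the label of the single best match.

S4

Hamming distances to query — S1: 8; S2: 8; S3: 7; S4: 2; S5: 7.
Smallest is S4 with 2 mismatches.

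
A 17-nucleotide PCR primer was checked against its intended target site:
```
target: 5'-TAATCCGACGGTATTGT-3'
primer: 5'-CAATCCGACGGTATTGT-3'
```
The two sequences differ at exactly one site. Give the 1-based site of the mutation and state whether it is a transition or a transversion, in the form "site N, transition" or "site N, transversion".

site 1, transition

Site 1 changes T→C. T is a pyrimidine and C is a pyrimidine, so this is a transition.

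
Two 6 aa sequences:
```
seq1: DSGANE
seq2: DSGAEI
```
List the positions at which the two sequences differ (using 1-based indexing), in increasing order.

5, 6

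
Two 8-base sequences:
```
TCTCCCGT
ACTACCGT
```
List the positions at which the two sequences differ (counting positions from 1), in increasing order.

1, 4

Differences at position 1 (T→A), position 4 (C→A).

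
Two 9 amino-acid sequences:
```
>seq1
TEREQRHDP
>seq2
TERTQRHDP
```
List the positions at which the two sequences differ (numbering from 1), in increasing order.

4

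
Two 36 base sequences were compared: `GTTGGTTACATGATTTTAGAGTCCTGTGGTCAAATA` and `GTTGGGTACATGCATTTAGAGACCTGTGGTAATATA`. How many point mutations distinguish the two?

6

The sequences differ at positions 6, 13, 14, 22, 31, 33 (1-based) — 6 in total.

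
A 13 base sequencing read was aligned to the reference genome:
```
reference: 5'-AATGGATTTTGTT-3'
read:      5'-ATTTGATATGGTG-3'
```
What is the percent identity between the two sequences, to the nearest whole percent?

62%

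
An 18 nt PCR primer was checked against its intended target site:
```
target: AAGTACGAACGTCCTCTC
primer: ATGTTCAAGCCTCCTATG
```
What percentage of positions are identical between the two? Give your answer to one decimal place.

Mismatches at positions 2, 5, 7, 9, 11, 16, 18 (1-based): 7 of 18.
Identical positions: 11/18 = 61.11% → 61.1%.

61.1%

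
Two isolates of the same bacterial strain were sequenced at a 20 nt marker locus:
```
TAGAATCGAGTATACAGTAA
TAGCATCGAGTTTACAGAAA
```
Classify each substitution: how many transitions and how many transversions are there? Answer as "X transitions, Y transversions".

Mismatches (1-based):
base 4: A→C (purine→pyrimidine, transversion)
base 12: A→T (purine→pyrimidine, transversion)
base 18: T→A (pyrimidine→purine, transversion)

0 transitions, 3 transversions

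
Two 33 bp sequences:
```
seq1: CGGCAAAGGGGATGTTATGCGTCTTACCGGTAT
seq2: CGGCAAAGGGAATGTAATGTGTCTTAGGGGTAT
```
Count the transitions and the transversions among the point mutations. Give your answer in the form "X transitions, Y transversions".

2 transitions, 3 transversions

Mismatches (1-based):
position 11: G→A (purine→purine, transition)
position 16: T→A (pyrimidine→purine, transversion)
position 20: C→T (pyrimidine→pyrimidine, transition)
position 27: C→G (pyrimidine→purine, transversion)
position 28: C→G (pyrimidine→purine, transversion)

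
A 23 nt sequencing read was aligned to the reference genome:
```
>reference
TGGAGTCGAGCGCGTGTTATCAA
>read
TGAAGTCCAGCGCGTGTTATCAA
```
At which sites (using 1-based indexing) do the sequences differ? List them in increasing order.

3, 8

Scanning 1-based: 3: G/A; 8: G/C.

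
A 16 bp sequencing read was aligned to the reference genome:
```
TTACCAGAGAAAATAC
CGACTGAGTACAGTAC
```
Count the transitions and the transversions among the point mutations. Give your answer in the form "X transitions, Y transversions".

Mismatches (1-based):
position 1: T→C (pyrimidine→pyrimidine, transition)
position 2: T→G (pyrimidine→purine, transversion)
position 5: C→T (pyrimidine→pyrimidine, transition)
position 6: A→G (purine→purine, transition)
position 7: G→A (purine→purine, transition)
position 8: A→G (purine→purine, transition)
position 9: G→T (purine→pyrimidine, transversion)
position 11: A→C (purine→pyrimidine, transversion)
position 13: A→G (purine→purine, transition)

6 transitions, 3 transversions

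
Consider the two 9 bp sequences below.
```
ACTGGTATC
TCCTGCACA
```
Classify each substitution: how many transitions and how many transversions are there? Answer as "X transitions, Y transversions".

Transitions (purine↔purine or pyrimidine↔pyrimidine): 3 T→C, 6 T→C, 8 T→C.
Transversions (purine↔pyrimidine): 1 A→T, 4 G→T, 9 C→A.

3 transitions, 3 transversions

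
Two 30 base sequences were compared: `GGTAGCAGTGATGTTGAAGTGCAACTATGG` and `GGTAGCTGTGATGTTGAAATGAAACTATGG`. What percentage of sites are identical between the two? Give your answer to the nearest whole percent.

90%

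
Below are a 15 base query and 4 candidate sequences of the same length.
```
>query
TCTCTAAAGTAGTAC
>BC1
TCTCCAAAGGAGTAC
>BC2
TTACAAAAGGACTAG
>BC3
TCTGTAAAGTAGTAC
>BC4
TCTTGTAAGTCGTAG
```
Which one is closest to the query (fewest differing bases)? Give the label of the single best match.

BC3

BC1 differs at 2 bases; BC2 differs at 6 bases; BC3 differs at 1 base; BC4 differs at 5 bases. The closest is BC3.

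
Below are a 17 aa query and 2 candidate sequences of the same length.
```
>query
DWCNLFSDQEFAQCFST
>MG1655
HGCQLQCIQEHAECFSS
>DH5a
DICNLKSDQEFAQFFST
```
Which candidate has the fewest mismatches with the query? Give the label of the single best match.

MG1655 differs at 9 positions; DH5a differs at 3 positions. The closest is DH5a.

DH5a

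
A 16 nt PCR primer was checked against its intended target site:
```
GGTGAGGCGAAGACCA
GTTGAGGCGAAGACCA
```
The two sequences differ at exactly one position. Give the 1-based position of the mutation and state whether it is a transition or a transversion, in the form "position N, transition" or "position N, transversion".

Position 2 changes G→T. G is a purine and T is a pyrimidine, so this is a transversion.

position 2, transversion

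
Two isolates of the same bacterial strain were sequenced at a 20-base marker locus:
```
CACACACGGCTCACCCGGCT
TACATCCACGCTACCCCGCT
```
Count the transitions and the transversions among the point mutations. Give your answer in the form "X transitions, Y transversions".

5 transitions, 4 transversions

Transitions (purine↔purine or pyrimidine↔pyrimidine): 1 C→T, 5 C→T, 8 G→A, 11 T→C, 12 C→T.
Transversions (purine↔pyrimidine): 6 A→C, 9 G→C, 10 C→G, 17 G→C.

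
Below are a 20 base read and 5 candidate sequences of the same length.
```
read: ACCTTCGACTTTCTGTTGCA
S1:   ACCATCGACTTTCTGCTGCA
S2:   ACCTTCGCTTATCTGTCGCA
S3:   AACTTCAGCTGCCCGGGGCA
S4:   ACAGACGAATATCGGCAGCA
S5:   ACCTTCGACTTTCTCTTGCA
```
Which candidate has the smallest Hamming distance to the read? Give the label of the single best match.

Hamming distances to read — S1: 2; S2: 4; S3: 8; S4: 8; S5: 1.
Smallest is S5 with 1 mismatch.

S5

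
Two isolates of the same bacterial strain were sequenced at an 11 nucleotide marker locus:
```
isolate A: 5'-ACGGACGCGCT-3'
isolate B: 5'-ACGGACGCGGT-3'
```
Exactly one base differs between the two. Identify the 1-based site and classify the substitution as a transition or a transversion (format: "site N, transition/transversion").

The sequences differ only at site 10: C→G (pyrimidine→purine), a transversion.

site 10, transversion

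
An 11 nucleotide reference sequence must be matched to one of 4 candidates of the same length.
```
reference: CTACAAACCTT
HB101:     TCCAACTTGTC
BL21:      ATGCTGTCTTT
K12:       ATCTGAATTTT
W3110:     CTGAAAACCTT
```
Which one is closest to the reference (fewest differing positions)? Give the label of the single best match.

HB101 differs at 9 positions; BL21 differs at 6 positions; K12 differs at 6 positions; W3110 differs at 2 positions. The closest is W3110.

W3110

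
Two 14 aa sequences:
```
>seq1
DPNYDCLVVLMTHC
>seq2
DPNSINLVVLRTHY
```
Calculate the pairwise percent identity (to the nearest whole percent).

5 positions differ (4, 5, 6, 11, 14), so 9 of 14 match: 9/14 = 64.29%.

64%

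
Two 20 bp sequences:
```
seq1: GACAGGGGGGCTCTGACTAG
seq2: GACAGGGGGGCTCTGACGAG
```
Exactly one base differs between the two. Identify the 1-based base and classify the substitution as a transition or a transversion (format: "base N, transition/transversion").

base 18, transversion

Base 18 changes T→G. T is a pyrimidine and G is a purine, so this is a transversion.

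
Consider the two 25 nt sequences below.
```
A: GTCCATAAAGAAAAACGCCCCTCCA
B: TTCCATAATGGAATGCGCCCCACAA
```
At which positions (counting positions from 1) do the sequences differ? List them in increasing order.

Differences at position 1 (G→T), position 9 (A→T), position 11 (A→G), position 14 (A→T), position 15 (A→G), position 22 (T→A), position 24 (C→A).

1, 9, 11, 14, 15, 22, 24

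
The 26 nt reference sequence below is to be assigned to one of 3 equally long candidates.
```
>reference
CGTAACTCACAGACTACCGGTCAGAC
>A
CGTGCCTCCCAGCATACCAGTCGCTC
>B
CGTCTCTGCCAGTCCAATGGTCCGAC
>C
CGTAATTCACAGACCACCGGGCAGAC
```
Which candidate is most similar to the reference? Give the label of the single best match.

C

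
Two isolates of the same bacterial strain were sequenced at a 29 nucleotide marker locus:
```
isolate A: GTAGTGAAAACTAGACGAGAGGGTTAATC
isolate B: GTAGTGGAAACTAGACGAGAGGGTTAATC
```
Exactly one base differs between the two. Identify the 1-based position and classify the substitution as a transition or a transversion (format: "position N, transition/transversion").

position 7, transition

Position 7 changes A→G. A is a purine and G is a purine, so this is a transition.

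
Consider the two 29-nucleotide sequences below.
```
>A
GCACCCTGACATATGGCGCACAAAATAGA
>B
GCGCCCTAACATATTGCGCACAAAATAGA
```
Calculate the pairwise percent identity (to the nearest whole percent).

90%

3 positions differ (3, 8, 15), so 26 of 29 match: 26/29 = 89.66%.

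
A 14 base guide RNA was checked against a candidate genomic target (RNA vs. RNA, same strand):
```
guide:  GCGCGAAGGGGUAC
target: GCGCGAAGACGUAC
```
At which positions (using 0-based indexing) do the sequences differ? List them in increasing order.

Scanning 0-based: 8: G/A; 9: G/C.

8, 9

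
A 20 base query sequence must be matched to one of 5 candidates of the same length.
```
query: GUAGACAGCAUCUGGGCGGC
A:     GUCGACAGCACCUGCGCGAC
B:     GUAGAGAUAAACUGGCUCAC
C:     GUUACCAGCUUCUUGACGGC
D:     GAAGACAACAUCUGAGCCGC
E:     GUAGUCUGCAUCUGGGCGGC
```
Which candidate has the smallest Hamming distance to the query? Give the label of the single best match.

Hamming distances to query — A: 4; B: 8; C: 6; D: 4; E: 2.
Smallest is E with 2 mismatches.

E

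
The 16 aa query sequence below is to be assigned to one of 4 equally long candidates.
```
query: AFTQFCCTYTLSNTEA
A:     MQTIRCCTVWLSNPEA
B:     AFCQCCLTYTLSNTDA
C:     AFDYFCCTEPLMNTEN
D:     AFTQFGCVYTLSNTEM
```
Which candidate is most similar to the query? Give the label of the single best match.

Hamming distances to query — A: 7; B: 4; C: 6; D: 3.
Smallest is D with 3 mismatches.

D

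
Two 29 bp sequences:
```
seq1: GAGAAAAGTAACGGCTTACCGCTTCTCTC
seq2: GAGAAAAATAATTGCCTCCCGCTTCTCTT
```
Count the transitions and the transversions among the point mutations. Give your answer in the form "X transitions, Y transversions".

Transitions (purine↔purine or pyrimidine↔pyrimidine): 8 G→A, 12 C→T, 16 T→C, 29 C→T.
Transversions (purine↔pyrimidine): 13 G→T, 18 A→C.

4 transitions, 2 transversions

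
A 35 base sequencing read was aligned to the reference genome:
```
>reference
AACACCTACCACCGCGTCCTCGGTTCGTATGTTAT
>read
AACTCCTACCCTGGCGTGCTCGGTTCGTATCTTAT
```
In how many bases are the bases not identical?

6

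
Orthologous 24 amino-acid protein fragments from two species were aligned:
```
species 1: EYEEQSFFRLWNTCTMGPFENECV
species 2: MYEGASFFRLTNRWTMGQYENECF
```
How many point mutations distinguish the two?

9

Comparing position by position, 9 residues differ: 1 (E/M), 4 (E/G), 5 (Q/A), 11 (W/T), 13 (T/R), 14 (C/W), 18 (P/Q), 19 (F/Y), 24 (V/F).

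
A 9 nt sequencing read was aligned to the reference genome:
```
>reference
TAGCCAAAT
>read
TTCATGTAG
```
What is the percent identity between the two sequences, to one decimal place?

7 positions differ (2, 3, 4, 5, 6, 7, 9), so 2 of 9 match: 2/9 = 22.22%.

22.2%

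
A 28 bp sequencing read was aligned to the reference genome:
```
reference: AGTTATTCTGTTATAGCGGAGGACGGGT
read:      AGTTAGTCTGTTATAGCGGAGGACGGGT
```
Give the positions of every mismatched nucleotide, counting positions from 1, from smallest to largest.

Scanning 1-based: 6: T/G.

6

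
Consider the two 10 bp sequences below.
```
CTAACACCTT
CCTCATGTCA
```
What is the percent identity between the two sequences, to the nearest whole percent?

10%

9 positions differ (2, 3, 4, 5, 6, 7, 8, 9, 10), so 1 of 10 match: 1/10 = 10%.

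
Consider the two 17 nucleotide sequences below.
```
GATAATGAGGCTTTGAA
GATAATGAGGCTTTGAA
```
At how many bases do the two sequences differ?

0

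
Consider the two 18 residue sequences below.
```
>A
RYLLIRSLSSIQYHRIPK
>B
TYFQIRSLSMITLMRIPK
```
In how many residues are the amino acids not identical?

Comparing position by position, 7 residues differ: 1 (R/T), 3 (L/F), 4 (L/Q), 10 (S/M), 12 (Q/T), 13 (Y/L), 14 (H/M).

7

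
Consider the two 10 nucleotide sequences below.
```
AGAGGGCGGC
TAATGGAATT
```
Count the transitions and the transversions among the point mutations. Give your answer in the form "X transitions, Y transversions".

3 transitions, 4 transversions

Mismatches (1-based):
site 1: A→T (purine→pyrimidine, transversion)
site 2: G→A (purine→purine, transition)
site 4: G→T (purine→pyrimidine, transversion)
site 7: C→A (pyrimidine→purine, transversion)
site 8: G→A (purine→purine, transition)
site 9: G→T (purine→pyrimidine, transversion)
site 10: C→T (pyrimidine→pyrimidine, transition)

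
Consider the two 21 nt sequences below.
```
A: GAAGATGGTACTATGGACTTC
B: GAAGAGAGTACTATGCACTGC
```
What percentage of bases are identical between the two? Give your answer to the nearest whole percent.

4 positions differ (6, 7, 16, 20), so 17 of 21 match: 17/21 = 80.95%.

81%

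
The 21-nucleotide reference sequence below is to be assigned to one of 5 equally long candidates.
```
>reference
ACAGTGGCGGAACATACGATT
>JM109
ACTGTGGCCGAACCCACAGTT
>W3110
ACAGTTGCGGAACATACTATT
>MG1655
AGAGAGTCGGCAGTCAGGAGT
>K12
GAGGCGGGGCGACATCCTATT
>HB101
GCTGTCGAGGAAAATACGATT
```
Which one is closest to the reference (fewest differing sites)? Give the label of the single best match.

W3110

Hamming distances to reference — JM109: 6; W3110: 2; MG1655: 9; K12: 9; HB101: 5.
Smallest is W3110 with 2 mismatches.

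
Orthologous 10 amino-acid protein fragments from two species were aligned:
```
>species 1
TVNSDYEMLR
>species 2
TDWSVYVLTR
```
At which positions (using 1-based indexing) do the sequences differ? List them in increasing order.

2, 3, 5, 7, 8, 9

Scanning 1-based: 2: V/D; 3: N/W; 5: D/V; 7: E/V; 8: M/L; 9: L/T.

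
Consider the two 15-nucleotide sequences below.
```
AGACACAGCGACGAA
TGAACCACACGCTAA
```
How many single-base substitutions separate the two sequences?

The sequences differ at sites 1, 4, 5, 8, 9, 10, 11, 13 (1-based) — 8 in total.

8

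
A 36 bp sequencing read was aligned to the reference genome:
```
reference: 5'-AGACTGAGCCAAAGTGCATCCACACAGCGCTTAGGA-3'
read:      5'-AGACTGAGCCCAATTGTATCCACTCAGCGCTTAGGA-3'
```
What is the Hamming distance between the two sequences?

4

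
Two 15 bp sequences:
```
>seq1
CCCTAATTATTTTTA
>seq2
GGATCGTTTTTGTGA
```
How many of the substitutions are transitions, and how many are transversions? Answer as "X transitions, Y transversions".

1 transition, 7 transversions

Mismatches (1-based):
site 1: C→G (pyrimidine→purine, transversion)
site 2: C→G (pyrimidine→purine, transversion)
site 3: C→A (pyrimidine→purine, transversion)
site 5: A→C (purine→pyrimidine, transversion)
site 6: A→G (purine→purine, transition)
site 9: A→T (purine→pyrimidine, transversion)
site 12: T→G (pyrimidine→purine, transversion)
site 14: T→G (pyrimidine→purine, transversion)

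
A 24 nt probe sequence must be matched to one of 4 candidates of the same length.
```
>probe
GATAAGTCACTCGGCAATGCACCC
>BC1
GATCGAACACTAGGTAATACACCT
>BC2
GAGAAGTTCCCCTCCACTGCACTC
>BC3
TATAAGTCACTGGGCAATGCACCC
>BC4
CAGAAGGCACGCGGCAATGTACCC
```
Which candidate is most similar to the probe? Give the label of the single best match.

Hamming distances to probe — BC1: 8; BC2: 8; BC3: 2; BC4: 5.
Smallest is BC3 with 2 mismatches.

BC3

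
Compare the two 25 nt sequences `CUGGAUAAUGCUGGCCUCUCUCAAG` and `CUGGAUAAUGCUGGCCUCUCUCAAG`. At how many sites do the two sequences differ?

0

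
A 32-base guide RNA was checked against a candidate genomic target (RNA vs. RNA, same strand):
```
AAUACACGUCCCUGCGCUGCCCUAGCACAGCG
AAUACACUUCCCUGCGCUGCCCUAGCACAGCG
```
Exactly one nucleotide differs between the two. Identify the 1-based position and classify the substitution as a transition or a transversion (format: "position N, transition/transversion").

The sequences differ only at position 8: G→U (purine→pyrimidine), a transversion.

position 8, transversion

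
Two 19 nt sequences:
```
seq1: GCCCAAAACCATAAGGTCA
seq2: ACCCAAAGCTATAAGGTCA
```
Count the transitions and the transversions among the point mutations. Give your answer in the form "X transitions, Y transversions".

3 transitions, 0 transversions

Transitions (purine↔purine or pyrimidine↔pyrimidine): 1 G→A, 8 A→G, 10 C→T.
Transversions (purine↔pyrimidine): none.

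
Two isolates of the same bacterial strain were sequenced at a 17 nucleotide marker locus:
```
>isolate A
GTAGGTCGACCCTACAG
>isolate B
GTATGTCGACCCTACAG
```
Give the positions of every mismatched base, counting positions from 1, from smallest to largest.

4

Differences at position 4 (G→T).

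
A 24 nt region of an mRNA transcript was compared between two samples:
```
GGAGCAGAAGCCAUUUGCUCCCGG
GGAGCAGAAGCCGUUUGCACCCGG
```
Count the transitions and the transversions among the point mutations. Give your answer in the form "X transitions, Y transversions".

1 transition, 1 transversion

Transitions (purine↔purine or pyrimidine↔pyrimidine): 13 A→G.
Transversions (purine↔pyrimidine): 19 U→A.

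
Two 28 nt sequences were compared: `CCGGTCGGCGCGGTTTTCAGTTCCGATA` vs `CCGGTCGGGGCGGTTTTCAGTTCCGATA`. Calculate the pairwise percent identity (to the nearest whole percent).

Mismatch at position 9 (1-based): 1 of 28.
Identical positions: 27/28 = 96.43% → 96%.

96%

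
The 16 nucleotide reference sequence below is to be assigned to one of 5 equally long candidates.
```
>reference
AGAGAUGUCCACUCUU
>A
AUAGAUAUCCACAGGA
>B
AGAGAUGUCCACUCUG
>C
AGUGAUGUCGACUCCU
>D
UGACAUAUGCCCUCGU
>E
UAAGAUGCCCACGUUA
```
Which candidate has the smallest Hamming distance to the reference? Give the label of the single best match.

B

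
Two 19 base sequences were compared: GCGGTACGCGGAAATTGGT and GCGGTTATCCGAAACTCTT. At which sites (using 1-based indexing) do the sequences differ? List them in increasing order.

6, 7, 8, 10, 15, 17, 18

Differences at site 6 (A→T), site 7 (C→A), site 8 (G→T), site 10 (G→C), site 15 (T→C), site 17 (G→C), site 18 (G→T).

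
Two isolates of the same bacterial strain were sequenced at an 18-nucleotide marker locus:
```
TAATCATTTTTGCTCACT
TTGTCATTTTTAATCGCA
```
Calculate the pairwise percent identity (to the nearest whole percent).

67%

Mismatches at positions 2, 3, 12, 13, 16, 18 (1-based): 6 of 18.
Identical positions: 12/18 = 66.67% → 67%.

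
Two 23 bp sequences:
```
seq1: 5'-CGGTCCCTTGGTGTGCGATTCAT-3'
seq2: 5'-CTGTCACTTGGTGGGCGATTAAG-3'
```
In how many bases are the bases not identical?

5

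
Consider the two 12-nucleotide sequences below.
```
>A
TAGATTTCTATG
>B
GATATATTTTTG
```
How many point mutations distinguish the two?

Mismatches (1-based): base 1: T→G; base 3: G→T; base 6: T→A; base 8: C→T; base 10: A→T.

5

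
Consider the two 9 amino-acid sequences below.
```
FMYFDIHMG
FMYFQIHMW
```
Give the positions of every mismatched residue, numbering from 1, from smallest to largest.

5, 9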